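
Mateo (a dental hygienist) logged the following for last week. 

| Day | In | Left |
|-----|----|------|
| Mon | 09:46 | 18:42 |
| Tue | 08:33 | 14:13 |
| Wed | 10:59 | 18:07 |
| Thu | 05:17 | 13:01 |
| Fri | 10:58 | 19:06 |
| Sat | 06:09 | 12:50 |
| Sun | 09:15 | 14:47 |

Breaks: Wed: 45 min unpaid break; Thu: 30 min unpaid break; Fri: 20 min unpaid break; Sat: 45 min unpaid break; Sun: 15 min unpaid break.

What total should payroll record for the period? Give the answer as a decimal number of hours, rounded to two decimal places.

Mon: 09:46–18:42 = 8 h 56 min
Tue: 08:33–14:13 = 5 h 40 min
Wed: 10:59–18:07 = 7 h 8 min; less 45 min break → 6 h 23 min
Thu: 05:17–13:01 = 7 h 44 min; less 30 min break → 7 h 14 min
Fri: 10:58–19:06 = 8 h 8 min; less 20 min break → 7 h 48 min
Sat: 06:09–12:50 = 6 h 41 min; less 45 min break → 5 h 56 min
Sun: 09:15–14:47 = 5 h 32 min; less 15 min break → 5 h 17 min
Total: 8 h 56 min + 5 h 40 min + 6 h 23 min + 7 h 14 min + 7 h 48 min + 5 h 56 min + 5 h 17 min = 47 h 14 min.

47.23 hours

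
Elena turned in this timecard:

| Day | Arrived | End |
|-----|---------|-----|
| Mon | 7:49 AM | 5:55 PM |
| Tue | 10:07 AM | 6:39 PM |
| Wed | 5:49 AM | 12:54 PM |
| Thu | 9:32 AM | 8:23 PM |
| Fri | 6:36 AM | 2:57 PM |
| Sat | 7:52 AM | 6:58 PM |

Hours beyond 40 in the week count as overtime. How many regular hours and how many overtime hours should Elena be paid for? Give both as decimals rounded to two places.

Regular 40.00 hours, overtime 16.02 hours

Mon: 7:49 AM–5:55 PM = 10 h 6 min
Tue: 10:07 AM–6:39 PM = 8 h 32 min
Wed: 5:49 AM–12:54 PM = 7 h 5 min
Thu: 9:32 AM–8:23 PM = 10 h 51 min
Fri: 6:36 AM–2:57 PM = 8 h 21 min
Sat: 7:52 AM–6:58 PM = 11 h 6 min
Total worked: 56 h 1 min = 56.02 h.
Threshold 40 h → overtime 16 h 1 min, regular 40 h 0 min.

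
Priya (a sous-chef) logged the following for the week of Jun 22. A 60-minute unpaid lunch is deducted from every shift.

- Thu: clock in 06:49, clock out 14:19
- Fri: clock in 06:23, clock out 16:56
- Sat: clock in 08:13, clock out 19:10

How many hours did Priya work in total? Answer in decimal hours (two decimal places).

26.00 hours

Thu: 06:49–14:19 = 7 h 30 min; less 60 min break → 6 h 30 min
Fri: 06:23–16:56 = 10 h 33 min; less 60 min break → 9 h 33 min
Sat: 08:13–19:10 = 10 h 57 min; less 60 min break → 9 h 57 min
Total: 6 h 30 min + 9 h 33 min + 9 h 57 min = 26 h 0 min.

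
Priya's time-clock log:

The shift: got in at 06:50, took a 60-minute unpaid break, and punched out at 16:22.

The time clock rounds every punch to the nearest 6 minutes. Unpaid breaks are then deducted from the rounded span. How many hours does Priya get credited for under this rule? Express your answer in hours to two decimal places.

The shift: in 06:50→06:48, out 16:22→16:24; 9 h 36 min − 60 min = 8 h 36 min

8.60 hours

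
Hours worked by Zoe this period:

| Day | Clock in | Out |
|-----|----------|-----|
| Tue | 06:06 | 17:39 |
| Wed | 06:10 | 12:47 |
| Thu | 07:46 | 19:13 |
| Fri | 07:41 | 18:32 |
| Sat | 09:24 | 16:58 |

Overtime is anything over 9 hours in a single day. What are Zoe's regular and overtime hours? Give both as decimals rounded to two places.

Tue: 06:06–17:39 = 11 h 33 min
Wed: 06:10–12:47 = 6 h 37 min
Thu: 07:46–19:13 = 11 h 27 min
Fri: 07:41–18:32 = 10 h 51 min
Sat: 09:24–16:58 = 7 h 34 min
Tue reg 9 h 0 min / OT 2 h 33 min; Wed reg 6 h 37 min / OT 0 h 0 min; Thu reg 9 h 0 min / OT 2 h 27 min; Fri reg 9 h 0 min / OT 1 h 51 min; Sat reg 7 h 34 min / OT 0 h 0 min.
Totals: regular 41 h 11 min, overtime 6 h 51 min.

Regular 41.18 hours, overtime 6.85 hours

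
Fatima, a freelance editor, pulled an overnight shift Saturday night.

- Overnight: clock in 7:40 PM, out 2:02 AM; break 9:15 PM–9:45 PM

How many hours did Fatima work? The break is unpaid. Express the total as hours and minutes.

5 h 52 min

Overnight: 7:40 PM → midnight = 4 h 20 min; midnight → 2:02 AM = 2 h 2 min; span 6 h 22 min; less 30 min break → 5 h 52 min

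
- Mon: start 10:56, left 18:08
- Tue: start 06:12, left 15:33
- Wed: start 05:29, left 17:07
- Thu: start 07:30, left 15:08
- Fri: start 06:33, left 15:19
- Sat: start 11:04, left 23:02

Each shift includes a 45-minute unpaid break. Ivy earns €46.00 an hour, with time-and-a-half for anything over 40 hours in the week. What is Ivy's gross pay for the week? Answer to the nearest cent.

Mon: 10:56–18:08 = 7 h 12 min; less 45 min break → 6 h 27 min
Tue: 06:12–15:33 = 9 h 21 min; less 45 min break → 8 h 36 min
Wed: 05:29–17:07 = 11 h 38 min; less 45 min break → 10 h 53 min
Thu: 07:30–15:08 = 7 h 38 min; less 45 min break → 6 h 53 min
Fri: 06:33–15:19 = 8 h 46 min; less 45 min break → 8 h 1 min
Sat: 11:04–23:02 = 11 h 58 min; less 45 min break → 11 h 13 min
Total worked: 52 h 3 min = 3123 min.
Regular 40 h 0 min = 2400 min at €46.00/h; overtime 12 h 3 min = 723 min at €69.00/h.
Pay = (2400 × €46.00 + 723 × €69.00) ÷ 60 = €2671.45.

€2671.45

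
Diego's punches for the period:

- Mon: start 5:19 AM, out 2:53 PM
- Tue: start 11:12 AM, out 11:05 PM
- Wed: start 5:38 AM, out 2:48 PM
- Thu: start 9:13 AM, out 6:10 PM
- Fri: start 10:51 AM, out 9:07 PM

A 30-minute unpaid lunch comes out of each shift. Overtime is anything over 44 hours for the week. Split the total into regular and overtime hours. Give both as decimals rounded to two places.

Regular 44.00 hours, overtime 3.33 hours

Mon: 5:19 AM–2:53 PM = 9 h 34 min; less 30 min break → 9 h 4 min
Tue: 11:12 AM–11:05 PM = 11 h 53 min; less 30 min break → 11 h 23 min
Wed: 5:38 AM–2:48 PM = 9 h 10 min; less 30 min break → 8 h 40 min
Thu: 9:13 AM–6:10 PM = 8 h 57 min; less 30 min break → 8 h 27 min
Fri: 10:51 AM–9:07 PM = 10 h 16 min; less 30 min break → 9 h 46 min
Total worked: 47 h 20 min = 47.33 h.
Threshold 44 h → overtime 3 h 20 min, regular 44 h 0 min.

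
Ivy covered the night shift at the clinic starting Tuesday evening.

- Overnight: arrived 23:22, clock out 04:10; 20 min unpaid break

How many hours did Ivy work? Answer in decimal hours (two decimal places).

4.47 hours

Overnight: 23:22 → midnight = 0 h 38 min; midnight → 04:10 = 4 h 10 min; span 4 h 48 min; less 20 min break → 4 h 28 min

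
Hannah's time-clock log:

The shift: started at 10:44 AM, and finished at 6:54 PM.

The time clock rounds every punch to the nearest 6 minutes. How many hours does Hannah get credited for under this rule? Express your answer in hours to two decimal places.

8.20 hours

The shift: in 10:44 AM→10:42 AM, out 6:54 PM→6:54 PM; 8 h 12 min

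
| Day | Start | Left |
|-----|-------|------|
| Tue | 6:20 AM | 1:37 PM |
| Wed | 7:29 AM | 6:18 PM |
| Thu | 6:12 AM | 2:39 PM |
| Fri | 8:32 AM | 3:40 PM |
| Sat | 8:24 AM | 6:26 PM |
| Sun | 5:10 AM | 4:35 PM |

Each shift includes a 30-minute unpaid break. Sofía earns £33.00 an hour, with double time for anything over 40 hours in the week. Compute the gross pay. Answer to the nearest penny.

£2120.80

Tue: 6:20 AM–1:37 PM = 7 h 17 min; less 30 min break → 6 h 47 min
Wed: 7:29 AM–6:18 PM = 10 h 49 min; less 30 min break → 10 h 19 min
Thu: 6:12 AM–2:39 PM = 8 h 27 min; less 30 min break → 7 h 57 min
Fri: 8:32 AM–3:40 PM = 7 h 8 min; less 30 min break → 6 h 38 min
Sat: 8:24 AM–6:26 PM = 10 h 2 min; less 30 min break → 9 h 32 min
Sun: 5:10 AM–4:35 PM = 11 h 25 min; less 30 min break → 10 h 55 min
Total worked: 52 h 8 min = 3128 min.
Regular 40 h 0 min = 2400 min at £33.00/h; overtime 12 h 8 min = 728 min at £66.00/h.
Pay = (2400 × £33.00 + 728 × £66.00) ÷ 60 = £2120.80.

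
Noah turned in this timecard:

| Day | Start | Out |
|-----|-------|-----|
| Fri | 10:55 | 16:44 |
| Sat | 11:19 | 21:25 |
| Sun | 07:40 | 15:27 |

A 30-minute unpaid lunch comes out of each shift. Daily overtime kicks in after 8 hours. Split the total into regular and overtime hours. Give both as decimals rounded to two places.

Regular 20.60 hours, overtime 1.60 hours

Fri: 10:55–16:44 = 5 h 49 min; less 30 min break → 5 h 19 min
Sat: 11:19–21:25 = 10 h 6 min; less 30 min break → 9 h 36 min
Sun: 07:40–15:27 = 7 h 47 min; less 30 min break → 7 h 17 min
Fri reg 5 h 19 min / OT 0 h 0 min; Sat reg 8 h 0 min / OT 1 h 36 min; Sun reg 7 h 17 min / OT 0 h 0 min.
Totals: regular 20 h 36 min, overtime 1 h 36 min.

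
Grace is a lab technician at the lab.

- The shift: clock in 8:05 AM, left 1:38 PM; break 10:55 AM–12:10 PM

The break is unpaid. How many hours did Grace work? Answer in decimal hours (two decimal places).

4.30 hours

The shift: 8:05 AM–1:38 PM = 5 h 33 min; less 75 min break → 4 h 18 min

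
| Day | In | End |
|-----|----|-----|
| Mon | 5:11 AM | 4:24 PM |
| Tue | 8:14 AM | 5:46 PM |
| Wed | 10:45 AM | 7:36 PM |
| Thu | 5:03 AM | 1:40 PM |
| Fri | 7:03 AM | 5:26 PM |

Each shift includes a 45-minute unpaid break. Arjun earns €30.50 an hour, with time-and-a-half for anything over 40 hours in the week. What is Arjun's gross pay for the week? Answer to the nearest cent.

Mon: 5:11 AM–4:24 PM = 11 h 13 min; less 45 min break → 10 h 28 min
Tue: 8:14 AM–5:46 PM = 9 h 32 min; less 45 min break → 8 h 47 min
Wed: 10:45 AM–7:36 PM = 8 h 51 min; less 45 min break → 8 h 6 min
Thu: 5:03 AM–1:40 PM = 8 h 37 min; less 45 min break → 7 h 52 min
Fri: 7:03 AM–5:26 PM = 10 h 23 min; less 45 min break → 9 h 38 min
Total worked: 44 h 51 min = 2691 min.
Regular 40 h 0 min = 2400 min at €30.50/h; overtime 4 h 51 min = 291 min at €45.75/h.
Pay = (2400 × €30.50 + 291 × €45.75) ÷ 60 = €1441.89.

€1441.89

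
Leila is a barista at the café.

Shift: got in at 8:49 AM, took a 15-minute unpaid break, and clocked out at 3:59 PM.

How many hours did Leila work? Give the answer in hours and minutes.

6 h 55 min

Shift: 8:49 AM–3:59 PM = 7 h 10 min; less 15 min break → 6 h 55 min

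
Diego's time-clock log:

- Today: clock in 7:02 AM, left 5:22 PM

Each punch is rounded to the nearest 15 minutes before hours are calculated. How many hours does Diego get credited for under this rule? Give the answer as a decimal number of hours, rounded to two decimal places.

Today: in 7:02 AM→7:00 AM, out 5:22 PM→5:15 PM; 10 h 15 min

10.25 hours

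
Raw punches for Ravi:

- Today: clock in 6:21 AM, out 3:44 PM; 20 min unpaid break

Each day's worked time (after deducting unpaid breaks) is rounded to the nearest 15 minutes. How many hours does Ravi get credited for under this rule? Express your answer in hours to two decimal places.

9.00 hours

Today: 6:21 AM–3:44 PM = 9 h 23 min − 20 min = 9 h 3 min → rounds to 9 h 0 min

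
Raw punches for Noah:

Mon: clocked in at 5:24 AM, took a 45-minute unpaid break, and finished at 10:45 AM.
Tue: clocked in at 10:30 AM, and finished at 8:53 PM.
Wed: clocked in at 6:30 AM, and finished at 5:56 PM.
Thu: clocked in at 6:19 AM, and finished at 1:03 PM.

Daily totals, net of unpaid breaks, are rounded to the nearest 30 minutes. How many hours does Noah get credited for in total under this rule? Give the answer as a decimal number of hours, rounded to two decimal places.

33.00 hours

Mon: 5:24 AM–10:45 AM = 5 h 21 min − 45 min = 4 h 36 min → rounds to 4 h 30 min
Tue: 10:30 AM–8:53 PM = 10 h 23 min → rounds to 10 h 30 min
Wed: 6:30 AM–5:56 PM = 11 h 26 min → rounds to 11 h 30 min
Thu: 6:19 AM–1:03 PM = 6 h 44 min → rounds to 6 h 30 min
Total credited: 33 h 0 min.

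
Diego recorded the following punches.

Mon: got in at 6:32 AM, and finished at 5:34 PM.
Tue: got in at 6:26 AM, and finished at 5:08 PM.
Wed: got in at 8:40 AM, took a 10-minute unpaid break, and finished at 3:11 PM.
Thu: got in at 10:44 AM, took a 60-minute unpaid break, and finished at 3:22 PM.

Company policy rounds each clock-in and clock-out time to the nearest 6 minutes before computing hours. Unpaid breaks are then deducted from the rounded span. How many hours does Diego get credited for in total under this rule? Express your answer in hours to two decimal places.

31.83 hours

Mon: in 6:32 AM→6:30 AM, out 5:34 PM→5:36 PM; 11 h 6 min
Tue: in 6:26 AM→6:24 AM, out 5:08 PM→5:06 PM; 10 h 42 min
Wed: in 8:40 AM→8:42 AM, out 3:11 PM→3:12 PM; 6 h 30 min − 10 min = 6 h 20 min
Thu: in 10:44 AM→10:42 AM, out 3:22 PM→3:24 PM; 4 h 42 min − 60 min = 3 h 42 min
Total credited: 31 h 50 min.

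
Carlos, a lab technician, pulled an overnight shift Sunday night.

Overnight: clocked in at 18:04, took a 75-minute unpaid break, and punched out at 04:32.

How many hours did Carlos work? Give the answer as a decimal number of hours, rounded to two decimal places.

9.22 hours

Overnight: 18:04 → midnight = 5 h 56 min; midnight → 04:32 = 4 h 32 min; span 10 h 28 min; less 75 min break → 9 h 13 min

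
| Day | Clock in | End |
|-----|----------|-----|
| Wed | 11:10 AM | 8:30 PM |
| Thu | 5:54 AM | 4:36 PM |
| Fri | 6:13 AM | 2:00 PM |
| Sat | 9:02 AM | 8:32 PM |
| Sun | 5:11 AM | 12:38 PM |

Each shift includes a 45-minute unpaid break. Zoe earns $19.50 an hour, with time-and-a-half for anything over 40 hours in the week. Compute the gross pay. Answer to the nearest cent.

$868.24

Wed: 11:10 AM–8:30 PM = 9 h 20 min; less 45 min break → 8 h 35 min
Thu: 5:54 AM–4:36 PM = 10 h 42 min; less 45 min break → 9 h 57 min
Fri: 6:13 AM–2:00 PM = 7 h 47 min; less 45 min break → 7 h 2 min
Sat: 9:02 AM–8:32 PM = 11 h 30 min; less 45 min break → 10 h 45 min
Sun: 5:11 AM–12:38 PM = 7 h 27 min; less 45 min break → 6 h 42 min
Total worked: 43 h 1 min = 2581 min.
Regular 40 h 0 min = 2400 min at $19.50/h; overtime 3 h 1 min = 181 min at $29.25/h.
Pay = (2400 × $19.50 + 181 × $29.25) ÷ 60 = $868.24.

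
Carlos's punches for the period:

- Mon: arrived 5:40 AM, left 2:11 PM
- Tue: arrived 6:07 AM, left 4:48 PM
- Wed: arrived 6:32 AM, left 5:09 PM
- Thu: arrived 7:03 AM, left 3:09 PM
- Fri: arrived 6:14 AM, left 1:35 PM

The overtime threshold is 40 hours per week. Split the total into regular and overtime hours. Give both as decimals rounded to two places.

Regular 40.00 hours, overtime 5.27 hours

Mon: 5:40 AM–2:11 PM = 8 h 31 min
Tue: 6:07 AM–4:48 PM = 10 h 41 min
Wed: 6:32 AM–5:09 PM = 10 h 37 min
Thu: 7:03 AM–3:09 PM = 8 h 6 min
Fri: 6:14 AM–1:35 PM = 7 h 21 min
Total worked: 45 h 16 min = 45.27 h.
Threshold 40 h → overtime 5 h 16 min, regular 40 h 0 min.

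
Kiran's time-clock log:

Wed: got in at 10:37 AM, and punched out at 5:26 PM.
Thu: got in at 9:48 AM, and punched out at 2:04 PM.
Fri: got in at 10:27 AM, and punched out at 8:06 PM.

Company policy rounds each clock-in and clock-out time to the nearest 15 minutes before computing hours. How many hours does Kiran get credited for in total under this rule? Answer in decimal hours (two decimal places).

Wed: in 10:37 AM→10:30 AM, out 5:26 PM→5:30 PM; 7 h 0 min
Thu: in 9:48 AM→9:45 AM, out 2:04 PM→2:00 PM; 4 h 15 min
Fri: in 10:27 AM→10:30 AM, out 8:06 PM→8:00 PM; 9 h 30 min
Total credited: 20 h 45 min.

20.75 hours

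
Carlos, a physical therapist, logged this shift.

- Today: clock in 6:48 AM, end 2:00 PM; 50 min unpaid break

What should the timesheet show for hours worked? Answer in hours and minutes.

6 h 22 min

Today: 6:48 AM–2:00 PM = 7 h 12 min; less 50 min break → 6 h 22 min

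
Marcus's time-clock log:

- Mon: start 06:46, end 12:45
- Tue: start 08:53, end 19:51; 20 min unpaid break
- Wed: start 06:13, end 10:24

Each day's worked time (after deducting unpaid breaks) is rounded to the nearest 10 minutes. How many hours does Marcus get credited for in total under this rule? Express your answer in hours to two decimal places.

Mon: 06:46–12:45 = 5 h 59 min → rounds to 6 h 0 min
Tue: 08:53–19:51 = 10 h 58 min − 20 min = 10 h 38 min → rounds to 10 h 40 min
Wed: 06:13–10:24 = 4 h 11 min → rounds to 4 h 10 min
Total credited: 20 h 50 min.

20.83 hours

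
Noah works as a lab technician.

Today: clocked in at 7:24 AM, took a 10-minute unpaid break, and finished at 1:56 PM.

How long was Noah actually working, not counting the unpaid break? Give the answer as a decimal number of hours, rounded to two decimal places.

Today: 7:24 AM–1:56 PM = 6 h 32 min; less 10 min break → 6 h 22 min

6.37 hours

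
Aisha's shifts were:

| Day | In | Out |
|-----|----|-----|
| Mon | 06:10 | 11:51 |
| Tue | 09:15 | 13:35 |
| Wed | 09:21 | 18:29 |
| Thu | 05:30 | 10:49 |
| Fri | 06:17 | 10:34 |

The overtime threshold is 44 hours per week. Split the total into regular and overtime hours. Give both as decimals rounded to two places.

Mon: 06:10–11:51 = 5 h 41 min
Tue: 09:15–13:35 = 4 h 20 min
Wed: 09:21–18:29 = 9 h 8 min
Thu: 05:30–10:49 = 5 h 19 min
Fri: 06:17–10:34 = 4 h 17 min
Total worked: 28 h 45 min = 28.75 h.
Threshold 44 h → overtime 0 h 0 min, regular 28 h 45 min.

Regular 28.75 hours, overtime 0.00 hours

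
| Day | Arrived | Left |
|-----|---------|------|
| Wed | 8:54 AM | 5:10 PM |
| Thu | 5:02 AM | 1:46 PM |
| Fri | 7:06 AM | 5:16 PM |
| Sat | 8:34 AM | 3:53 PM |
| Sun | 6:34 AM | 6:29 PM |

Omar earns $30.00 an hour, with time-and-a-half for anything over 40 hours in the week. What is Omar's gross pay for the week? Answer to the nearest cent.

$1488.00

Wed: 8:54 AM–5:10 PM = 8 h 16 min
Thu: 5:02 AM–1:46 PM = 8 h 44 min
Fri: 7:06 AM–5:16 PM = 10 h 10 min
Sat: 8:34 AM–3:53 PM = 7 h 19 min
Sun: 6:34 AM–6:29 PM = 11 h 55 min
Total worked: 46 h 24 min = 2784 min.
Regular 40 h 0 min = 2400 min at $30.00/h; overtime 6 h 24 min = 384 min at $45.00/h.
Pay = (2400 × $30.00 + 384 × $45.00) ÷ 60 = $1488.00.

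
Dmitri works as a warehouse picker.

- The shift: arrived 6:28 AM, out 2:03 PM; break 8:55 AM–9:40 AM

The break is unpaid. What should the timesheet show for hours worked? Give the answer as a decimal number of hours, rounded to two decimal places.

6.83 hours

The shift: 6:28 AM–2:03 PM = 7 h 35 min; less 45 min break → 6 h 50 min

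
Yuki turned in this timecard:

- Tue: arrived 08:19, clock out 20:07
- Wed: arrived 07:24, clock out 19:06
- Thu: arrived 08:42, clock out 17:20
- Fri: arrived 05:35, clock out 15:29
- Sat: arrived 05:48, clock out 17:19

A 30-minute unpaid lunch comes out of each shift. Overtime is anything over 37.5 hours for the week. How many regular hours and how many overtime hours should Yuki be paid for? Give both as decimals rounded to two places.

Tue: 08:19–20:07 = 11 h 48 min; less 30 min break → 11 h 18 min
Wed: 07:24–19:06 = 11 h 42 min; less 30 min break → 11 h 12 min
Thu: 08:42–17:20 = 8 h 38 min; less 30 min break → 8 h 8 min
Fri: 05:35–15:29 = 9 h 54 min; less 30 min break → 9 h 24 min
Sat: 05:48–17:19 = 11 h 31 min; less 30 min break → 11 h 1 min
Total worked: 51 h 3 min = 51.05 h.
Threshold 37.5 h → overtime 13 h 33 min, regular 37 h 30 min.

Regular 37.50 hours, overtime 13.55 hours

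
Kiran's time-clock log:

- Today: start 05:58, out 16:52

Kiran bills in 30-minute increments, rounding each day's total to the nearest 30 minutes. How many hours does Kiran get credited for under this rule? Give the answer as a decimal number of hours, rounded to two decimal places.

11.00 hours

Today: 05:58–16:52 = 10 h 54 min → rounds to 11 h 0 min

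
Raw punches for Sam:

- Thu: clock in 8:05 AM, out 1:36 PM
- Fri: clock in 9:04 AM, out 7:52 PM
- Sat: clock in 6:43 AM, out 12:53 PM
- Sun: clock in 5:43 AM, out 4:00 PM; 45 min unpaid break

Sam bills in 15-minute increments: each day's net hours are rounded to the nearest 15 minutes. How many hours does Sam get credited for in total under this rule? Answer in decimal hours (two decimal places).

Thu: 8:05 AM–1:36 PM = 5 h 31 min → rounds to 5 h 30 min
Fri: 9:04 AM–7:52 PM = 10 h 48 min → rounds to 10 h 45 min
Sat: 6:43 AM–12:53 PM = 6 h 10 min → rounds to 6 h 15 min
Sun: 5:43 AM–4:00 PM = 10 h 17 min − 45 min = 9 h 32 min → rounds to 9 h 30 min
Total credited: 32 h 0 min.

32.00 hours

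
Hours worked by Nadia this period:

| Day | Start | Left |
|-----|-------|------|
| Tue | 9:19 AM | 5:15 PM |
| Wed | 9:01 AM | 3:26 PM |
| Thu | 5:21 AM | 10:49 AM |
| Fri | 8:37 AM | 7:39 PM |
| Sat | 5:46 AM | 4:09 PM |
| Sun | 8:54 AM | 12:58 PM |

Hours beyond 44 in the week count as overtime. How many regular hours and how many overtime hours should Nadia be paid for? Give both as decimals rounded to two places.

Tue: 9:19 AM–5:15 PM = 7 h 56 min
Wed: 9:01 AM–3:26 PM = 6 h 25 min
Thu: 5:21 AM–10:49 AM = 5 h 28 min
Fri: 8:37 AM–7:39 PM = 11 h 2 min
Sat: 5:46 AM–4:09 PM = 10 h 23 min
Sun: 8:54 AM–12:58 PM = 4 h 4 min
Total worked: 45 h 18 min = 45.30 h.
Threshold 44 h → overtime 1 h 18 min, regular 44 h 0 min.

Regular 44.00 hours, overtime 1.30 hours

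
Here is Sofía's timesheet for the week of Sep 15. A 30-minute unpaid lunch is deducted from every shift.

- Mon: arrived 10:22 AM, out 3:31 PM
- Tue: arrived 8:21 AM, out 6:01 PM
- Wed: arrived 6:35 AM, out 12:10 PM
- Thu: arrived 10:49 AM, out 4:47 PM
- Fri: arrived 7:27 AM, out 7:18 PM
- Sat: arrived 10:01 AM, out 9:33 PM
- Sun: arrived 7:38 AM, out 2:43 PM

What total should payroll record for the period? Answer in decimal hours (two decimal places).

Mon: 10:22 AM–3:31 PM = 5 h 9 min; less 30 min break → 4 h 39 min
Tue: 8:21 AM–6:01 PM = 9 h 40 min; less 30 min break → 9 h 10 min
Wed: 6:35 AM–12:10 PM = 5 h 35 min; less 30 min break → 5 h 5 min
Thu: 10:49 AM–4:47 PM = 5 h 58 min; less 30 min break → 5 h 28 min
Fri: 7:27 AM–7:18 PM = 11 h 51 min; less 30 min break → 11 h 21 min
Sat: 10:01 AM–9:33 PM = 11 h 32 min; less 30 min break → 11 h 2 min
Sun: 7:38 AM–2:43 PM = 7 h 5 min; less 30 min break → 6 h 35 min
Total: 4 h 39 min + 9 h 10 min + 5 h 5 min + 5 h 28 min + 11 h 21 min + 11 h 2 min + 6 h 35 min = 53 h 20 min.

53.33 hours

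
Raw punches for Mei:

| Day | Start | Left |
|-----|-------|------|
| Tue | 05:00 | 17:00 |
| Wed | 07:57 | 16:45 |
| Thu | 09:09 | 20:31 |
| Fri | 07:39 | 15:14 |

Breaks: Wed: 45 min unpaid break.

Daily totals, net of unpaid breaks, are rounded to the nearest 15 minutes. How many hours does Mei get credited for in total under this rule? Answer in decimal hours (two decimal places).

Tue: 05:00–17:00 = 12 h 0 min → rounds to 12 h 0 min
Wed: 07:57–16:45 = 8 h 48 min − 45 min = 8 h 3 min → rounds to 8 h 0 min
Thu: 09:09–20:31 = 11 h 22 min → rounds to 11 h 15 min
Fri: 07:39–15:14 = 7 h 35 min → rounds to 7 h 30 min
Total credited: 38 h 45 min.

38.75 hours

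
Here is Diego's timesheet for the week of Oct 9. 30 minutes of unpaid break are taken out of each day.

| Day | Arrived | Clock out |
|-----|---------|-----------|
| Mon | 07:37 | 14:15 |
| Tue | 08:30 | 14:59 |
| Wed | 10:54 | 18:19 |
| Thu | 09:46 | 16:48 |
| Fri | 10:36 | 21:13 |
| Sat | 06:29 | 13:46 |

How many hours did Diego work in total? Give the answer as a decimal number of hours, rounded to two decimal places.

Mon: 07:37–14:15 = 6 h 38 min; less 30 min break → 6 h 8 min
Tue: 08:30–14:59 = 6 h 29 min; less 30 min break → 5 h 59 min
Wed: 10:54–18:19 = 7 h 25 min; less 30 min break → 6 h 55 min
Thu: 09:46–16:48 = 7 h 2 min; less 30 min break → 6 h 32 min
Fri: 10:36–21:13 = 10 h 37 min; less 30 min break → 10 h 7 min
Sat: 06:29–13:46 = 7 h 17 min; less 30 min break → 6 h 47 min
Total: 6 h 8 min + 5 h 59 min + 6 h 55 min + 6 h 32 min + 10 h 7 min + 6 h 47 min = 42 h 28 min.

42.47 hours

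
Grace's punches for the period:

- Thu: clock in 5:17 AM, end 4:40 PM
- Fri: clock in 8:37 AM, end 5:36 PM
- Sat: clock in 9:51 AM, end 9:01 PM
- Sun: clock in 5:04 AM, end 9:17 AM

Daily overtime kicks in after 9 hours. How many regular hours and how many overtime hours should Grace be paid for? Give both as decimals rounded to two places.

Regular 31.20 hours, overtime 4.55 hours

Thu: 5:17 AM–4:40 PM = 11 h 23 min
Fri: 8:37 AM–5:36 PM = 8 h 59 min
Sat: 9:51 AM–9:01 PM = 11 h 10 min
Sun: 5:04 AM–9:17 AM = 4 h 13 min
Thu reg 9 h 0 min / OT 2 h 23 min; Fri reg 8 h 59 min / OT 0 h 0 min; Sat reg 9 h 0 min / OT 2 h 10 min; Sun reg 4 h 13 min / OT 0 h 0 min.
Totals: regular 31 h 12 min, overtime 4 h 33 min.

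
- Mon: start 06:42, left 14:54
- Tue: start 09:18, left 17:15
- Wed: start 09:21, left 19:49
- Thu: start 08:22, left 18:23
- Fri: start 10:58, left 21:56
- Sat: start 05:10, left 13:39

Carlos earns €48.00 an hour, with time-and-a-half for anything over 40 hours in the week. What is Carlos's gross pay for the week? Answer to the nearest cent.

€3078.00

Mon: 06:42–14:54 = 8 h 12 min
Tue: 09:18–17:15 = 7 h 57 min
Wed: 09:21–19:49 = 10 h 28 min
Thu: 08:22–18:23 = 10 h 1 min
Fri: 10:58–21:56 = 10 h 58 min
Sat: 05:10–13:39 = 8 h 29 min
Total worked: 56 h 5 min = 3365 min.
Regular 40 h 0 min = 2400 min at €48.00/h; overtime 16 h 5 min = 965 min at €72.00/h.
Pay = (2400 × €48.00 + 965 × €72.00) ÷ 60 = €3078.00.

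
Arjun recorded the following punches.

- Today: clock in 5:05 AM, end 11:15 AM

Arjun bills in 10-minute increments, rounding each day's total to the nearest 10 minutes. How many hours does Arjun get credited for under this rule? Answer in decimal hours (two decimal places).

6.17 hours

Today: 5:05 AM–11:15 AM = 6 h 10 min → rounds to 6 h 10 min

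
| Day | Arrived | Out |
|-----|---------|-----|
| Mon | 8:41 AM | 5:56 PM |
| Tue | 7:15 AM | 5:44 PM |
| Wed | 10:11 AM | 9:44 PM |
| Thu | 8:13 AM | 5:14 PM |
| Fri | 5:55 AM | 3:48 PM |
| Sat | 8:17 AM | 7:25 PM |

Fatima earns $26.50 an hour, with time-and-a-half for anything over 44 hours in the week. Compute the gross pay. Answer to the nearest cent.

Mon: 8:41 AM–5:56 PM = 9 h 15 min
Tue: 7:15 AM–5:44 PM = 10 h 29 min
Wed: 10:11 AM–9:44 PM = 11 h 33 min
Thu: 8:13 AM–5:14 PM = 9 h 1 min
Fri: 5:55 AM–3:48 PM = 9 h 53 min
Sat: 8:17 AM–7:25 PM = 11 h 8 min
Total worked: 61 h 19 min = 3679 min.
Regular 44 h 0 min = 2640 min at $26.50/h; overtime 17 h 19 min = 1039 min at $39.75/h.
Pay = (2640 × $26.50 + 1039 × $39.75) ÷ 60 = $1854.34.

$1854.34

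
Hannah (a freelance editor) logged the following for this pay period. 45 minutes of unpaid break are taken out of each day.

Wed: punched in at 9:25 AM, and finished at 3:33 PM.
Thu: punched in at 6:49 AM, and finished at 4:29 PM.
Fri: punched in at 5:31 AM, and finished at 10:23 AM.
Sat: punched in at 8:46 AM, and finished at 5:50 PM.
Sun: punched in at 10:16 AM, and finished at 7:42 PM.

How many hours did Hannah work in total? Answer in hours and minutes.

Wed: 9:25 AM–3:33 PM = 6 h 8 min; less 45 min break → 5 h 23 min
Thu: 6:49 AM–4:29 PM = 9 h 40 min; less 45 min break → 8 h 55 min
Fri: 5:31 AM–10:23 AM = 4 h 52 min; less 45 min break → 4 h 7 min
Sat: 8:46 AM–5:50 PM = 9 h 4 min; less 45 min break → 8 h 19 min
Sun: 10:16 AM–7:42 PM = 9 h 26 min; less 45 min break → 8 h 41 min
Total: 5 h 23 min + 8 h 55 min + 4 h 7 min + 8 h 19 min + 8 h 41 min = 35 h 25 min.

35 h 25 min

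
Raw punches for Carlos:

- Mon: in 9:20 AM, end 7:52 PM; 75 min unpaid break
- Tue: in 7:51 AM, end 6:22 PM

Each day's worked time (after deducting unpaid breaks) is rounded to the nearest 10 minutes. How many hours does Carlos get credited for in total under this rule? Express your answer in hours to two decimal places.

Mon: 9:20 AM–7:52 PM = 10 h 32 min − 75 min = 9 h 17 min → rounds to 9 h 20 min
Tue: 7:51 AM–6:22 PM = 10 h 31 min → rounds to 10 h 30 min
Total credited: 19 h 50 min.

19.83 hours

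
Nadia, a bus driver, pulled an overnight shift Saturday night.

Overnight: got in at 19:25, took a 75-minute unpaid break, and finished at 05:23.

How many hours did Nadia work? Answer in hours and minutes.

Overnight: 19:25 → midnight = 4 h 35 min; midnight → 05:23 = 5 h 23 min; span 9 h 58 min; less 75 min break → 8 h 43 min

8 h 43 min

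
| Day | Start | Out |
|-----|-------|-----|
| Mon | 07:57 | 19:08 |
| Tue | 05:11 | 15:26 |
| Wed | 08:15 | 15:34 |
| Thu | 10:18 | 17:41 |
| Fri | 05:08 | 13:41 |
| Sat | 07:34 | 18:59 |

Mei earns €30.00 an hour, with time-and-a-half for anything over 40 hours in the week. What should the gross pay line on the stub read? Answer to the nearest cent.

Mon: 07:57–19:08 = 11 h 11 min
Tue: 05:11–15:26 = 10 h 15 min
Wed: 08:15–15:34 = 7 h 19 min
Thu: 10:18–17:41 = 7 h 23 min
Fri: 05:08–13:41 = 8 h 33 min
Sat: 07:34–18:59 = 11 h 25 min
Total worked: 56 h 6 min = 3366 min.
Regular 40 h 0 min = 2400 min at €30.00/h; overtime 16 h 6 min = 966 min at €45.00/h.
Pay = (2400 × €30.00 + 966 × €45.00) ÷ 60 = €1924.50.

€1924.50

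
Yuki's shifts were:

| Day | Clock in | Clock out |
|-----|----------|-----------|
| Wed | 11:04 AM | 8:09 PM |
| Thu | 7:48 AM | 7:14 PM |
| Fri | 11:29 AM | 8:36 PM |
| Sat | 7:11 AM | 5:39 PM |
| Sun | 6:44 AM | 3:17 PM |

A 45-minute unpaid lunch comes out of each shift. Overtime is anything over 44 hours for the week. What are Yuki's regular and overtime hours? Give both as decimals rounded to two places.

Regular 44.00 hours, overtime 0.90 hours

Wed: 11:04 AM–8:09 PM = 9 h 5 min; less 45 min break → 8 h 20 min
Thu: 7:48 AM–7:14 PM = 11 h 26 min; less 45 min break → 10 h 41 min
Fri: 11:29 AM–8:36 PM = 9 h 7 min; less 45 min break → 8 h 22 min
Sat: 7:11 AM–5:39 PM = 10 h 28 min; less 45 min break → 9 h 43 min
Sun: 6:44 AM–3:17 PM = 8 h 33 min; less 45 min break → 7 h 48 min
Total worked: 44 h 54 min = 44.90 h.
Threshold 44 h → overtime 0 h 54 min, regular 44 h 0 min.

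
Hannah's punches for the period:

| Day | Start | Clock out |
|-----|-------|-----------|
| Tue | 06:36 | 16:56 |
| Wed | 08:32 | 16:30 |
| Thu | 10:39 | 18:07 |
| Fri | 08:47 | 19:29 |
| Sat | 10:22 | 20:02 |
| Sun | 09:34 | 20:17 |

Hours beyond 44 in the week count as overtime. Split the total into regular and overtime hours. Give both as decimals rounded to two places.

Regular 44.00 hours, overtime 12.85 hours

Tue: 06:36–16:56 = 10 h 20 min
Wed: 08:32–16:30 = 7 h 58 min
Thu: 10:39–18:07 = 7 h 28 min
Fri: 08:47–19:29 = 10 h 42 min
Sat: 10:22–20:02 = 9 h 40 min
Sun: 09:34–20:17 = 10 h 43 min
Total worked: 56 h 51 min = 56.85 h.
Threshold 44 h → overtime 12 h 51 min, regular 44 h 0 min.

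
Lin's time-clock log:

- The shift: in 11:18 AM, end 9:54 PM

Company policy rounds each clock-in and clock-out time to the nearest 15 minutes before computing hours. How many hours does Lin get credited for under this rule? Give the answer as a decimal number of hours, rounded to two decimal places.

The shift: in 11:18 AM→11:15 AM, out 9:54 PM→10:00 PM; 10 h 45 min

10.75 hours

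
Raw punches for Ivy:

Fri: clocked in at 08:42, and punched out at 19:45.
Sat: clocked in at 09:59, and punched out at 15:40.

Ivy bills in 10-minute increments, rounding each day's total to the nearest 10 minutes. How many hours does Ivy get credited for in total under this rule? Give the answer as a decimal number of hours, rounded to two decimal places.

Fri: 08:42–19:45 = 11 h 3 min → rounds to 11 h 0 min
Sat: 09:59–15:40 = 5 h 41 min → rounds to 5 h 40 min
Total credited: 16 h 40 min.

16.67 hours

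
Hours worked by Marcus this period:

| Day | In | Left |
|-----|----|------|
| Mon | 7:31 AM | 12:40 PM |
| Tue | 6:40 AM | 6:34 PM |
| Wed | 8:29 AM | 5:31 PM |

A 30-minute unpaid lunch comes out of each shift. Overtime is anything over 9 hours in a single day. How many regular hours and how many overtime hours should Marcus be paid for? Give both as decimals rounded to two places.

Mon: 7:31 AM–12:40 PM = 5 h 9 min; less 30 min break → 4 h 39 min
Tue: 6:40 AM–6:34 PM = 11 h 54 min; less 30 min break → 11 h 24 min
Wed: 8:29 AM–5:31 PM = 9 h 2 min; less 30 min break → 8 h 32 min
Mon reg 4 h 39 min / OT 0 h 0 min; Tue reg 9 h 0 min / OT 2 h 24 min; Wed reg 8 h 32 min / OT 0 h 0 min.
Totals: regular 22 h 11 min, overtime 2 h 24 min.

Regular 22.18 hours, overtime 2.40 hours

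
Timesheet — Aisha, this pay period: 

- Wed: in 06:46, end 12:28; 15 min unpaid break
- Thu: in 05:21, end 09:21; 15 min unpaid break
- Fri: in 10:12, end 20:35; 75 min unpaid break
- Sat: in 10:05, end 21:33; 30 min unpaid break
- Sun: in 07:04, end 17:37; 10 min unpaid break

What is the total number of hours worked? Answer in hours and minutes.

Wed: 06:46–12:28 = 5 h 42 min; less 15 min break → 5 h 27 min
Thu: 05:21–09:21 = 4 h 0 min; less 15 min break → 3 h 45 min
Fri: 10:12–20:35 = 10 h 23 min; less 75 min break → 9 h 8 min
Sat: 10:05–21:33 = 11 h 28 min; less 30 min break → 10 h 58 min
Sun: 07:04–17:37 = 10 h 33 min; less 10 min break → 10 h 23 min
Total: 5 h 27 min + 3 h 45 min + 9 h 8 min + 10 h 58 min + 10 h 23 min = 39 h 41 min.

39 h 41 min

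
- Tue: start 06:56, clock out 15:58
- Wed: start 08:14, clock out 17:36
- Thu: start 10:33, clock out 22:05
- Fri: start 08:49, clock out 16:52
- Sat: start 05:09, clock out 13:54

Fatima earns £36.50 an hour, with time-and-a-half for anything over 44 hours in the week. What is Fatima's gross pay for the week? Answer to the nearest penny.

£1755.65

Tue: 06:56–15:58 = 9 h 2 min
Wed: 08:14–17:36 = 9 h 22 min
Thu: 10:33–22:05 = 11 h 32 min
Fri: 08:49–16:52 = 8 h 3 min
Sat: 05:09–13:54 = 8 h 45 min
Total worked: 46 h 44 min = 2804 min.
Regular 44 h 0 min = 2640 min at £36.50/h; overtime 2 h 44 min = 164 min at £54.75/h.
Pay = (2640 × £36.50 + 164 × £54.75) ÷ 60 = £1755.65.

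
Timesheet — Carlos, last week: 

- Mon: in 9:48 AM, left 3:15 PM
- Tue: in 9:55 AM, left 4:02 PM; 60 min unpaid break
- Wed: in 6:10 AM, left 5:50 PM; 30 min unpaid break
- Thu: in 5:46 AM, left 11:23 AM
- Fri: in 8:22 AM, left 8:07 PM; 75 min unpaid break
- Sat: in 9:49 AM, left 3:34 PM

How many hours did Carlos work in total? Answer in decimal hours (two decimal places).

Mon: 9:48 AM–3:15 PM = 5 h 27 min
Tue: 9:55 AM–4:02 PM = 6 h 7 min; less 60 min break → 5 h 7 min
Wed: 6:10 AM–5:50 PM = 11 h 40 min; less 30 min break → 11 h 10 min
Thu: 5:46 AM–11:23 AM = 5 h 37 min
Fri: 8:22 AM–8:07 PM = 11 h 45 min; less 75 min break → 10 h 30 min
Sat: 9:49 AM–3:34 PM = 5 h 45 min
Total: 5 h 27 min + 5 h 7 min + 11 h 10 min + 5 h 37 min + 10 h 30 min + 5 h 45 min = 43 h 36 min.

43.60 hours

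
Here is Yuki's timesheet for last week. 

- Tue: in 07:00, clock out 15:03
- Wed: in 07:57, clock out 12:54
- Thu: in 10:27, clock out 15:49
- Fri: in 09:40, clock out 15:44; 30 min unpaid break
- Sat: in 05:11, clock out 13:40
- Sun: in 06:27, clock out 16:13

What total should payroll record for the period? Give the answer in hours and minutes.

Tue: 07:00–15:03 = 8 h 3 min
Wed: 07:57–12:54 = 4 h 57 min
Thu: 10:27–15:49 = 5 h 22 min
Fri: 09:40–15:44 = 6 h 4 min; less 30 min break → 5 h 34 min
Sat: 05:11–13:40 = 8 h 29 min
Sun: 06:27–16:13 = 9 h 46 min
Total: 8 h 3 min + 4 h 57 min + 5 h 22 min + 5 h 34 min + 8 h 29 min + 9 h 46 min = 42 h 11 min.

42 h 11 min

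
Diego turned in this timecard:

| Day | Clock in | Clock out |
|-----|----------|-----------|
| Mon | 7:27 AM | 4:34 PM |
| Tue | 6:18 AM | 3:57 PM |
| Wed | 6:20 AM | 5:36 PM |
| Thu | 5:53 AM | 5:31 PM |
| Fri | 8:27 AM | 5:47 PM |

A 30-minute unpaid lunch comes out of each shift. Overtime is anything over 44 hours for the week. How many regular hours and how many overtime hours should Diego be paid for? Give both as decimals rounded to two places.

Mon: 7:27 AM–4:34 PM = 9 h 7 min; less 30 min break → 8 h 37 min
Tue: 6:18 AM–3:57 PM = 9 h 39 min; less 30 min break → 9 h 9 min
Wed: 6:20 AM–5:36 PM = 11 h 16 min; less 30 min break → 10 h 46 min
Thu: 5:53 AM–5:31 PM = 11 h 38 min; less 30 min break → 11 h 8 min
Fri: 8:27 AM–5:47 PM = 9 h 20 min; less 30 min break → 8 h 50 min
Total worked: 48 h 30 min = 48.50 h.
Threshold 44 h → overtime 4 h 30 min, regular 44 h 0 min.

Regular 44.00 hours, overtime 4.50 hours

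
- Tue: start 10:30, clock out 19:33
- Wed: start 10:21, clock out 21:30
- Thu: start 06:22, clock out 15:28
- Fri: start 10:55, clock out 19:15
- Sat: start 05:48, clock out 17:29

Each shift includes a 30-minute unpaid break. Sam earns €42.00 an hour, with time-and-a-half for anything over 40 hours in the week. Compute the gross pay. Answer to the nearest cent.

Tue: 10:30–19:33 = 9 h 3 min; less 30 min break → 8 h 33 min
Wed: 10:21–21:30 = 11 h 9 min; less 30 min break → 10 h 39 min
Thu: 06:22–15:28 = 9 h 6 min; less 30 min break → 8 h 36 min
Fri: 10:55–19:15 = 8 h 20 min; less 30 min break → 7 h 50 min
Sat: 05:48–17:29 = 11 h 41 min; less 30 min break → 11 h 11 min
Total worked: 46 h 49 min = 2809 min.
Regular 40 h 0 min = 2400 min at €42.00/h; overtime 6 h 49 min = 409 min at €63.00/h.
Pay = (2400 × €42.00 + 409 × €63.00) ÷ 60 = €2109.45.

€2109.45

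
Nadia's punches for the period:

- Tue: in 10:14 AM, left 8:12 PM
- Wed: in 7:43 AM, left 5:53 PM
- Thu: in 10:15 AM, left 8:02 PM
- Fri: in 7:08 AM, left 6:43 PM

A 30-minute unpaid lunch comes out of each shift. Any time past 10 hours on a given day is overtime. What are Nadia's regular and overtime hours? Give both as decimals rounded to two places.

Tue: 10:14 AM–8:12 PM = 9 h 58 min; less 30 min break → 9 h 28 min
Wed: 7:43 AM–5:53 PM = 10 h 10 min; less 30 min break → 9 h 40 min
Thu: 10:15 AM–8:02 PM = 9 h 47 min; less 30 min break → 9 h 17 min
Fri: 7:08 AM–6:43 PM = 11 h 35 min; less 30 min break → 11 h 5 min
Tue reg 9 h 28 min / OT 0 h 0 min; Wed reg 9 h 40 min / OT 0 h 0 min; Thu reg 9 h 17 min / OT 0 h 0 min; Fri reg 10 h 0 min / OT 1 h 5 min.
Totals: regular 38 h 25 min, overtime 1 h 5 min.

Regular 38.42 hours, overtime 1.08 hours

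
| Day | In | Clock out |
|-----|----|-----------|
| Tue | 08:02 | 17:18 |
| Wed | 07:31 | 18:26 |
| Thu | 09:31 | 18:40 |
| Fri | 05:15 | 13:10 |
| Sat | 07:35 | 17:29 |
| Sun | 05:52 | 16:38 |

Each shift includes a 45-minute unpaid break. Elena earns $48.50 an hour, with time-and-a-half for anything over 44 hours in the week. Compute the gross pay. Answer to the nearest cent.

$2819.06

Tue: 08:02–17:18 = 9 h 16 min; less 45 min break → 8 h 31 min
Wed: 07:31–18:26 = 10 h 55 min; less 45 min break → 10 h 10 min
Thu: 09:31–18:40 = 9 h 9 min; less 45 min break → 8 h 24 min
Fri: 05:15–13:10 = 7 h 55 min; less 45 min break → 7 h 10 min
Sat: 07:35–17:29 = 9 h 54 min; less 45 min break → 9 h 9 min
Sun: 05:52–16:38 = 10 h 46 min; less 45 min break → 10 h 1 min
Total worked: 53 h 25 min = 3205 min.
Regular 44 h 0 min = 2640 min at $48.50/h; overtime 9 h 25 min = 565 min at $72.75/h.
Pay = (2640 × $48.50 + 565 × $72.75) ÷ 60 = $2819.06.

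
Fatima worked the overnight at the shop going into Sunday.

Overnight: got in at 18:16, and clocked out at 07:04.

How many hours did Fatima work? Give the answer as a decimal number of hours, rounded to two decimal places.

12.80 hours

Overnight: 18:16 → midnight = 5 h 44 min; midnight → 07:04 = 7 h 4 min; span 12 h 48 min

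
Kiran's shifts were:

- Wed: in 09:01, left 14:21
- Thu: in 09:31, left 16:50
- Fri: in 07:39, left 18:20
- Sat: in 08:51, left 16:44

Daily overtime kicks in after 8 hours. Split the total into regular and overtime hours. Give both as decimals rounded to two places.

Regular 28.53 hours, overtime 2.68 hours

Wed: 09:01–14:21 = 5 h 20 min
Thu: 09:31–16:50 = 7 h 19 min
Fri: 07:39–18:20 = 10 h 41 min
Sat: 08:51–16:44 = 7 h 53 min
Wed reg 5 h 20 min / OT 0 h 0 min; Thu reg 7 h 19 min / OT 0 h 0 min; Fri reg 8 h 0 min / OT 2 h 41 min; Sat reg 7 h 53 min / OT 0 h 0 min.
Totals: regular 28 h 32 min, overtime 2 h 41 min.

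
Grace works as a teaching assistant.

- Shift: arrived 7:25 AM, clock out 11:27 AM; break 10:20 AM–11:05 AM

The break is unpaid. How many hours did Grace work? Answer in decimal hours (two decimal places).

3.28 hours

Shift: 7:25 AM–11:27 AM = 4 h 2 min; less 45 min break → 3 h 17 min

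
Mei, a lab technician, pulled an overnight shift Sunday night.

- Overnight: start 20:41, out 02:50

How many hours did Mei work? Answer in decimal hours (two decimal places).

Overnight: 20:41 → midnight = 3 h 19 min; midnight → 02:50 = 2 h 50 min; span 6 h 9 min

6.15 hours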